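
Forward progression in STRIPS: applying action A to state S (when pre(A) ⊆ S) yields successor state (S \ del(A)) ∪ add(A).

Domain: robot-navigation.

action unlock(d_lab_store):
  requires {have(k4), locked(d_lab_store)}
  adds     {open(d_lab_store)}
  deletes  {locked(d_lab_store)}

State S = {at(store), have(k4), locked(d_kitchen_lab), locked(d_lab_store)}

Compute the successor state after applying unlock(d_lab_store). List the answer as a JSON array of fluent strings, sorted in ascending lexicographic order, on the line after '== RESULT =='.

Progress:
  pre ⊆ S: {have(k4), locked(d_lab_store)} ⊆ S  — applicable
  S \ del = {at(store), have(k4), locked(d_kitchen_lab)}
  ∪ add   = {at(store), have(k4), locked(d_kitchen_lab), open(d_lab_store)}

== RESULT ==
["at(store)", "have(k4)", "locked(d_kitchen_lab)", "open(d_lab_store)"]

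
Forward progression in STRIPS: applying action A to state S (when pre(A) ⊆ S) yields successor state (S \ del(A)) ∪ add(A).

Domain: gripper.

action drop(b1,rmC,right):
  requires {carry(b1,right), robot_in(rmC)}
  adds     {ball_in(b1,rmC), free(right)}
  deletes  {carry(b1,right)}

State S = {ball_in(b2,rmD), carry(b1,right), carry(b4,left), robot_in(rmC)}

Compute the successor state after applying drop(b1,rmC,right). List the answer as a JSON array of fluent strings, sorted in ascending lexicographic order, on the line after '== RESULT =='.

Compute (S \ del) ∪ add:
  pre ⊆ S: {carry(b1,right), robot_in(rmC)} ⊆ S  — applicable
  S \ del = {ball_in(b2,rmD), carry(b4,left), robot_in(rmC)}
  ∪ add   = {ball_in(b1,rmC), ball_in(b2,rmD), carry(b4,left), free(right), robot_in(rmC)}

== RESULT ==
["ball_in(b1,rmC)", "ball_in(b2,rmD)", "carry(b4,left)", "free(right)", "robot_in(rmC)"]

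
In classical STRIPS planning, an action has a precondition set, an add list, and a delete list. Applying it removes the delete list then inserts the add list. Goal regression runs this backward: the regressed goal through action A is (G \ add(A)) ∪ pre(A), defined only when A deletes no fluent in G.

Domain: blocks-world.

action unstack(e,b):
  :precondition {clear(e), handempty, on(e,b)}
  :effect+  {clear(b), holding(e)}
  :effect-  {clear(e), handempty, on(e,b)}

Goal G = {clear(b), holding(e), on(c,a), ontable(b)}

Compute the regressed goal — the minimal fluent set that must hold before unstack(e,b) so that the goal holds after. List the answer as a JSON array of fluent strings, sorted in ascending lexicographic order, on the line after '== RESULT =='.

Regress:
  G ∩ del = {}  (empty — regression defined)
  G \ add = {clear(b), holding(e), on(c,a), ontable(b)} \ {clear(b), holding(e)} = {on(c,a), ontable(b)}
  ∪ pre   = {on(c,a), ontable(b)} ∪ {clear(e), handempty, on(e,b)}
          = {clear(e), handempty, on(c,a), on(e,b), ontable(b)}

== RESULT ==
["clear(e)", "handempty", "on(c,a)", "on(e,b)", "ontable(b)"]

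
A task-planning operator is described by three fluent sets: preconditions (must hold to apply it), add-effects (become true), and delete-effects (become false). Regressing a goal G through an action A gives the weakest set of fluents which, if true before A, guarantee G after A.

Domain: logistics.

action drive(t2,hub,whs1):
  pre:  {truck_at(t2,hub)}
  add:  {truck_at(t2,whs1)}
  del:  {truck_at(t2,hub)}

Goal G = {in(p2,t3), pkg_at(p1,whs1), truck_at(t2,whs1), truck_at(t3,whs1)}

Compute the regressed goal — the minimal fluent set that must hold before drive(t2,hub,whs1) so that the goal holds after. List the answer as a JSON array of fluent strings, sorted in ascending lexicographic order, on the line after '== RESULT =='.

Compute (G \ add) ∪ pre:
  G ∩ del = {}  (empty — regression defined)
  G \ add = {in(p2,t3), pkg_at(p1,whs1), truck_at(t2,whs1), truck_at(t3,whs1)} \ {truck_at(t2,whs1)} = {in(p2,t3), pkg_at(p1,whs1), truck_at(t3,whs1)}
  ∪ pre   = {in(p2,t3), pkg_at(p1,whs1), truck_at(t3,whs1)} ∪ {truck_at(t2,hub)}
          = {in(p2,t3), pkg_at(p1,whs1), truck_at(t2,hub), truck_at(t3,whs1)}

== RESULT ==
["in(p2,t3)", "pkg_at(p1,whs1)", "truck_at(t2,hub)", "truck_at(t3,whs1)"]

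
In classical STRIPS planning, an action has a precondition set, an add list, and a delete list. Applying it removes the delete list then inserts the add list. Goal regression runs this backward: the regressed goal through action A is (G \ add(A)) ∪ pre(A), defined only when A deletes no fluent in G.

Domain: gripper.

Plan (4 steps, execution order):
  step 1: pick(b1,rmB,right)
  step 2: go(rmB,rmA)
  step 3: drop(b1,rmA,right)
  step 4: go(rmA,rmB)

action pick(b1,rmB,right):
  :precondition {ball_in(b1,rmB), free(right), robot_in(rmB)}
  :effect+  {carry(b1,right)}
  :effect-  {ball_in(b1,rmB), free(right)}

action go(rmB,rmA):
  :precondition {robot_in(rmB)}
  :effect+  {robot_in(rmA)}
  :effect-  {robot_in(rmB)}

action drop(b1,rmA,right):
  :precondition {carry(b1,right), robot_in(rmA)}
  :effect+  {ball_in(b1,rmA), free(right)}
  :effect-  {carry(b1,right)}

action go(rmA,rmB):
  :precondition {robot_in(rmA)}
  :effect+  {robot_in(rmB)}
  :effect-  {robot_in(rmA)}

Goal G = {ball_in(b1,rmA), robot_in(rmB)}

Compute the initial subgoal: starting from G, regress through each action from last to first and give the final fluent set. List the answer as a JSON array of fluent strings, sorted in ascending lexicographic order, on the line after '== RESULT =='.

Work backward from the goal:
  through step 4 (go(rmA,rmB)): drop {robot_in(rmB)}, keep {ball_in(b1,rmA)}, require {robot_in(rmA)}
    → {ball_in(b1,rmA), robot_in(rmA)}
  through step 3 (drop(b1,rmA,right)): drop {ball_in(b1,rmA)}, keep {robot_in(rmA)}, require {carry(b1,right), robot_in(rmA)}
    → {carry(b1,right), robot_in(rmA)}
  through step 2 (go(rmB,rmA)): drop {robot_in(rmA)}, keep {carry(b1,right)}, require {robot_in(rmB)}
    → {carry(b1,right), robot_in(rmB)}
  through step 1 (pick(b1,rmB,right)): drop {carry(b1,right)}, keep {robot_in(rmB)}, require {ball_in(b1,rmB), free(right), robot_in(rmB)}
    → {ball_in(b1,rmB), free(right), robot_in(rmB)}

== RESULT ==
["ball_in(b1,rmB)", "free(right)", "robot_in(rmB)"]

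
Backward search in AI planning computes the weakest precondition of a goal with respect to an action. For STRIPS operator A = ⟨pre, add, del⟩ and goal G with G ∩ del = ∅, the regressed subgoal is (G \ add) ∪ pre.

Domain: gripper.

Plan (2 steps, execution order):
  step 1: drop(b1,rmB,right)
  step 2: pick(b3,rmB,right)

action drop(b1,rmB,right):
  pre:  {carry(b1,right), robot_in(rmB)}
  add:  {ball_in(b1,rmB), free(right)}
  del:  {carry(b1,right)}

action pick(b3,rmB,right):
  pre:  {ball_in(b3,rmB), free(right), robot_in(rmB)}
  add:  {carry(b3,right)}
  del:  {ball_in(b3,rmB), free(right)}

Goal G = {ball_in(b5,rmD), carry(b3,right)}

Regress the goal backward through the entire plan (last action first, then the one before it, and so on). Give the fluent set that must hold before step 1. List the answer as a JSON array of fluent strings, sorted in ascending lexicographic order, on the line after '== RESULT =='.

Regress step by step:
  through step 2 (pick(b3,rmB,right)): drop {carry(b3,right)}, keep {ball_in(b5,rmD)}, require {ball_in(b3,rmB), free(right), robot_in(rmB)}
    → {ball_in(b3,rmB), ball_in(b5,rmD), free(right), robot_in(rmB)}
  through step 1 (drop(b1,rmB,right)): drop {free(right)}, keep {ball_in(b3,rmB), ball_in(b5,rmD), robot_in(rmB)}, require {carry(b1,right), robot_in(rmB)}
    → {ball_in(b3,rmB), ball_in(b5,rmD), carry(b1,right), robot_in(rmB)}

== RESULT ==
["ball_in(b3,rmB)", "ball_in(b5,rmD)", "carry(b1,right)", "robot_in(rmB)"]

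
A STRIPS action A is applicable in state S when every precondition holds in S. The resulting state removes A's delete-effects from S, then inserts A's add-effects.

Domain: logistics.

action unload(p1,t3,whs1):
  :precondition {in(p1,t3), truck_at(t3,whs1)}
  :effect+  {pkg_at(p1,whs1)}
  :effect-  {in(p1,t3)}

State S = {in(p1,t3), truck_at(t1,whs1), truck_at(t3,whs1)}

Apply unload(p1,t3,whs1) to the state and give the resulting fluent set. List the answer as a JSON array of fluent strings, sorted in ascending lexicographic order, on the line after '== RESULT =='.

Progress:
  pre ⊆ S: {in(p1,t3), truck_at(t3,whs1)} ⊆ S  — applicable
  S \ del = {truck_at(t1,whs1), truck_at(t3,whs1)}
  ∪ add   = {pkg_at(p1,whs1), truck_at(t1,whs1), truck_at(t3,whs1)}

== RESULT ==
["pkg_at(p1,whs1)", "truck_at(t1,whs1)", "truck_at(t3,whs1)"]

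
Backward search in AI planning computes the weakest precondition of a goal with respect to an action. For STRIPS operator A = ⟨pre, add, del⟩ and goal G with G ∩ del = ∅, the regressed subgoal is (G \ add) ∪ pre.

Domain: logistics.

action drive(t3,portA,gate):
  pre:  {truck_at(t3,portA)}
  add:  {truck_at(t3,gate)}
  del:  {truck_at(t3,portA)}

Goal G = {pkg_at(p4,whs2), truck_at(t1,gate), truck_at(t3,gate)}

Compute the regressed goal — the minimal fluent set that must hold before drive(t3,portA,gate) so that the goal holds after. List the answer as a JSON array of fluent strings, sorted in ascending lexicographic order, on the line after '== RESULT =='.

Compute (G \ add) ∪ pre:
  G ∩ del = {}  (empty — regression defined)
  G \ add = {pkg_at(p4,whs2), truck_at(t1,gate), truck_at(t3,gate)} \ {truck_at(t3,gate)} = {pkg_at(p4,whs2), truck_at(t1,gate)}
  ∪ pre   = {pkg_at(p4,whs2), truck_at(t1,gate)} ∪ {truck_at(t3,portA)}
          = {pkg_at(p4,whs2), truck_at(t1,gate), truck_at(t3,portA)}

== RESULT ==
["pkg_at(p4,whs2)", "truck_at(t1,gate)", "truck_at(t3,portA)"]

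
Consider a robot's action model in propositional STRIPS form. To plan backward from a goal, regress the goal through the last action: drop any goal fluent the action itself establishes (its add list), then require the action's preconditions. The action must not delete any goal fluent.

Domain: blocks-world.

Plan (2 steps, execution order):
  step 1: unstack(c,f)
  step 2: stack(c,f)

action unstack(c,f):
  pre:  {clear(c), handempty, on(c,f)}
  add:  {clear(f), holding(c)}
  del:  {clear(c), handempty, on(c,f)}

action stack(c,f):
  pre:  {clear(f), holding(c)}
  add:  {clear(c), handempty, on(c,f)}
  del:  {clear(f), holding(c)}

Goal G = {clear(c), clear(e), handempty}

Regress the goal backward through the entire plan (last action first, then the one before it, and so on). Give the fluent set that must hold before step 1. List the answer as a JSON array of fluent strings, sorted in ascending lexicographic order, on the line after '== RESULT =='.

Regress step by step:
  through step 2 (stack(c,f)): drop {clear(c), handempty}, keep {clear(e)}, require {clear(f), holding(c)}
    → {clear(e), clear(f), holding(c)}
  through step 1 (unstack(c,f)): drop {clear(f), holding(c)}, keep {clear(e)}, require {clear(c), handempty, on(c,f)}
    → {clear(c), clear(e), handempty, on(c,f)}

== RESULT ==
["clear(c)", "clear(e)", "handempty", "on(c,f)"]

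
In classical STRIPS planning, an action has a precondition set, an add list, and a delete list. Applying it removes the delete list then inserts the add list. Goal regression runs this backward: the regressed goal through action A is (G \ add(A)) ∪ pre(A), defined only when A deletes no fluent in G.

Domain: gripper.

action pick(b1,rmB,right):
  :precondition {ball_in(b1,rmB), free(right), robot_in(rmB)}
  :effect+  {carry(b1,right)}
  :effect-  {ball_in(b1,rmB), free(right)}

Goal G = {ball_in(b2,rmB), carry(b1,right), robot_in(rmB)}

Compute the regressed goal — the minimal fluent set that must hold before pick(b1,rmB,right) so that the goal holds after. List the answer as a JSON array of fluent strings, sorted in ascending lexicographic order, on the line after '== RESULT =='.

Compute (G \ add) ∪ pre:
  G ∩ del = {}  (empty — regression defined)
  G \ add = {ball_in(b2,rmB), carry(b1,right), robot_in(rmB)} \ {carry(b1,right)} = {ball_in(b2,rmB), robot_in(rmB)}
  ∪ pre   = {ball_in(b2,rmB), robot_in(rmB)} ∪ {ball_in(b1,rmB), free(right), robot_in(rmB)}
          = {ball_in(b1,rmB), ball_in(b2,rmB), free(right), robot_in(rmB)}

== RESULT ==
["ball_in(b1,rmB)", "ball_in(b2,rmB)", "free(right)", "robot_in(rmB)"]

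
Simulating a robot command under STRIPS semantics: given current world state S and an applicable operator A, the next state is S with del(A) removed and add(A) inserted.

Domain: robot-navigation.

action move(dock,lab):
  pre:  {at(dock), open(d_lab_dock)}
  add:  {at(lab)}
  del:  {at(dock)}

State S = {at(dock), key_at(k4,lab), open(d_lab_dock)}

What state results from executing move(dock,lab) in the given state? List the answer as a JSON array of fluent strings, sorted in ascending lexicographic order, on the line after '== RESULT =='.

Progress:
  pre ⊆ S: {at(dock), open(d_lab_dock)} ⊆ S  — applicable
  S \ del = {key_at(k4,lab), open(d_lab_dock)}
  ∪ add   = {at(lab), key_at(k4,lab), open(d_lab_dock)}

== RESULT ==
["at(lab)", "key_at(k4,lab)", "open(d_lab_dock)"]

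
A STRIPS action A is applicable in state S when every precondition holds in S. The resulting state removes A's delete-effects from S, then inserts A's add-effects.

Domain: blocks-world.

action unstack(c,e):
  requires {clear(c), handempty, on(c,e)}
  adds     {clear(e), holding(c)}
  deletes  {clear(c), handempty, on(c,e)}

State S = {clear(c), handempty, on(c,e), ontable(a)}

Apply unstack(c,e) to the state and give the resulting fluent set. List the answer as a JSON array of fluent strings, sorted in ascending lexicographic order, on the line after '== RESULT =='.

Progress:
  pre ⊆ S: {clear(c), handempty, on(c,e)} ⊆ S  — applicable
  S \ del = {ontable(a)}
  ∪ add   = {clear(e), holding(c), ontable(a)}

== RESULT ==
["clear(e)", "holding(c)", "ontable(a)"]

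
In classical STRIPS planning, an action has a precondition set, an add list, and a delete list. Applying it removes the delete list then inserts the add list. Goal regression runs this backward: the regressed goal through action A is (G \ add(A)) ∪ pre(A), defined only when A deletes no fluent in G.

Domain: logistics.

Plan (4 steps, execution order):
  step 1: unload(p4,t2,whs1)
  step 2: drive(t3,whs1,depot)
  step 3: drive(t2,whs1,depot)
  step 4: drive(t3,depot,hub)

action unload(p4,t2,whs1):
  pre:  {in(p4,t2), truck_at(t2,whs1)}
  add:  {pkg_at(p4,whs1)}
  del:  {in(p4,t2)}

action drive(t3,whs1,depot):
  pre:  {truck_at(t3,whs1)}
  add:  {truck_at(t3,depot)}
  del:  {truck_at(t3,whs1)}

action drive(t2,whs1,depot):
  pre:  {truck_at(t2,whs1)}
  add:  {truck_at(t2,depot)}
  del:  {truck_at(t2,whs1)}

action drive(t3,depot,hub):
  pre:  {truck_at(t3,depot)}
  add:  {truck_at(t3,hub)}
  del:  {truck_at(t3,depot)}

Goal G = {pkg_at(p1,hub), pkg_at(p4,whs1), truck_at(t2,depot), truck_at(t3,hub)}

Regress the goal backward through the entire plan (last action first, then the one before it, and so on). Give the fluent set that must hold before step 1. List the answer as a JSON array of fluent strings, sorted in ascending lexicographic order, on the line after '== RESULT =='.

Work backward from the goal:
  through step 4 (drive(t3,depot,hub)): drop {truck_at(t3,hub)}, keep {pkg_at(p1,hub), pkg_at(p4,whs1), truck_at(t2,depot)}, require {truck_at(t3,depot)}
    → {pkg_at(p1,hub), pkg_at(p4,whs1), truck_at(t2,depot), truck_at(t3,depot)}
  through step 3 (drive(t2,whs1,depot)): drop {truck_at(t2,depot)}, keep {pkg_at(p1,hub), pkg_at(p4,whs1), truck_at(t3,depot)}, require {truck_at(t2,whs1)}
    → {pkg_at(p1,hub), pkg_at(p4,whs1), truck_at(t2,whs1), truck_at(t3,depot)}
  through step 2 (drive(t3,whs1,depot)): drop {truck_at(t3,depot)}, keep {pkg_at(p1,hub), pkg_at(p4,whs1), truck_at(t2,whs1)}, require {truck_at(t3,whs1)}
    → {pkg_at(p1,hub), pkg_at(p4,whs1), truck_at(t2,whs1), truck_at(t3,whs1)}
  through step 1 (unload(p4,t2,whs1)): drop {pkg_at(p4,whs1)}, keep {pkg_at(p1,hub), truck_at(t2,whs1), truck_at(t3,whs1)}, require {in(p4,t2), truck_at(t2,whs1)}
    → {in(p4,t2), pkg_at(p1,hub), truck_at(t2,whs1), truck_at(t3,whs1)}

== RESULT ==
["in(p4,t2)", "pkg_at(p1,hub)", "truck_at(t2,whs1)", "truck_at(t3,whs1)"]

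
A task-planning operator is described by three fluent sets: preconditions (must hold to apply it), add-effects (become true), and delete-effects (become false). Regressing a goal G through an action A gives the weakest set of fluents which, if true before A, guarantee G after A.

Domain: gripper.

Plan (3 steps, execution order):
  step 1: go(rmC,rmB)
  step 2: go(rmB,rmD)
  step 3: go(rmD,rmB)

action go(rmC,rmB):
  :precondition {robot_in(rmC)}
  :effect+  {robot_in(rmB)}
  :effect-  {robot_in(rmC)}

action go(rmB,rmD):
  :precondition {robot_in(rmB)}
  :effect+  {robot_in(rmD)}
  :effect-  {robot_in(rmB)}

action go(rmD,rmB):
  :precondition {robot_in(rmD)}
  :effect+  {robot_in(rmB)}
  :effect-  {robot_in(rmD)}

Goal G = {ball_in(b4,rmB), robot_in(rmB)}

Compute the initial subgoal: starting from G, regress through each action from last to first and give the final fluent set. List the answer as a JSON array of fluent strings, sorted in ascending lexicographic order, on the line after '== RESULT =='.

Work backward from the goal:
  through step 3 (go(rmD,rmB)): drop {robot_in(rmB)}, keep {ball_in(b4,rmB)}, require {robot_in(rmD)}
    → {ball_in(b4,rmB), robot_in(rmD)}
  through step 2 (go(rmB,rmD)): drop {robot_in(rmD)}, keep {ball_in(b4,rmB)}, require {robot_in(rmB)}
    → {ball_in(b4,rmB), robot_in(rmB)}
  through step 1 (go(rmC,rmB)): drop {robot_in(rmB)}, keep {ball_in(b4,rmB)}, require {robot_in(rmC)}
    → {ball_in(b4,rmB), robot_in(rmC)}

== RESULT ==
["ball_in(b4,rmB)", "robot_in(rmC)"]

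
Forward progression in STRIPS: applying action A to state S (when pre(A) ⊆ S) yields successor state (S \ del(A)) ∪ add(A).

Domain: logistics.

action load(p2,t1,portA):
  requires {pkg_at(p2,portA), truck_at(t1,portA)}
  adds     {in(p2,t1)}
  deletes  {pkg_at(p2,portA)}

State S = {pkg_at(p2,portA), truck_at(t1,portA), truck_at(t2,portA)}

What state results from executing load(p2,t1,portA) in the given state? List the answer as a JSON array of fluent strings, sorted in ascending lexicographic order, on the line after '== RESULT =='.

Progress:
  pre ⊆ S: {pkg_at(p2,portA), truck_at(t1,portA)} ⊆ S  — applicable
  S \ del = {truck_at(t1,portA), truck_at(t2,portA)}
  ∪ add   = {in(p2,t1), truck_at(t1,portA), truck_at(t2,portA)}

== RESULT ==
["in(p2,t1)", "truck_at(t1,portA)", "truck_at(t2,portA)"]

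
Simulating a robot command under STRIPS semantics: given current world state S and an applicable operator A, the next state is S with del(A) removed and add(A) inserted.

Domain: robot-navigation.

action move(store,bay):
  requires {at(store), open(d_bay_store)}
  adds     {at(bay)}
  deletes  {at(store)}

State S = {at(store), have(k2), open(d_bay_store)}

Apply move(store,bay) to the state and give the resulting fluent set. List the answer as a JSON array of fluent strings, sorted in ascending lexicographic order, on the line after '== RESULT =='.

Compute (S \ del) ∪ add:
  pre ⊆ S: {at(store), open(d_bay_store)} ⊆ S  — applicable
  S \ del = {have(k2), open(d_bay_store)}
  ∪ add   = {at(bay), have(k2), open(d_bay_store)}

== RESULT ==
["at(bay)", "have(k2)", "open(d_bay_store)"]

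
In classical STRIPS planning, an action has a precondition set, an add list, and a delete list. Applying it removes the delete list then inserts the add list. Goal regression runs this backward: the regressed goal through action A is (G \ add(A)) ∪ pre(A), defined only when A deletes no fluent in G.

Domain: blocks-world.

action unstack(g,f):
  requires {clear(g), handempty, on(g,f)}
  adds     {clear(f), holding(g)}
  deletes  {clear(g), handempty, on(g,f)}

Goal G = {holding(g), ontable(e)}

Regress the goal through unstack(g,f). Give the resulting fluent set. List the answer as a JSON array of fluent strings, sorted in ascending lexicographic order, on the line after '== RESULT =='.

Regress:
  G ∩ del = {}  (empty — regression defined)
  G \ add = {holding(g), ontable(e)} \ {clear(f), holding(g)} = {ontable(e)}
  ∪ pre   = {ontable(e)} ∪ {clear(g), handempty, on(g,f)}
          = {clear(g), handempty, on(g,f), ontable(e)}

== RESULT ==
["clear(g)", "handempty", "on(g,f)", "ontable(e)"]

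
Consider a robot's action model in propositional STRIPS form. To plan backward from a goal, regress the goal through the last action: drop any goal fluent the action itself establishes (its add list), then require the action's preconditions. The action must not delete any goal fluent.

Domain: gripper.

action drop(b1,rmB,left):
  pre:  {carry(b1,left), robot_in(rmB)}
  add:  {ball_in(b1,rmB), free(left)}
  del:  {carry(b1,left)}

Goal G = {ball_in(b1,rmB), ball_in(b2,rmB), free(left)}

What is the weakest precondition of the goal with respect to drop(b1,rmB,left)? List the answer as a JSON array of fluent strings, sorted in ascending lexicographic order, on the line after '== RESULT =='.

Regress:
  G ∩ del = {}  (empty — regression defined)
  G \ add = {ball_in(b1,rmB), ball_in(b2,rmB), free(left)} \ {ball_in(b1,rmB), free(left)} = {ball_in(b2,rmB)}
  ∪ pre   = {ball_in(b2,rmB)} ∪ {carry(b1,left), robot_in(rmB)}
          = {ball_in(b2,rmB), carry(b1,left), robot_in(rmB)}

== RESULT ==
["ball_in(b2,rmB)", "carry(b1,left)", "robot_in(rmB)"]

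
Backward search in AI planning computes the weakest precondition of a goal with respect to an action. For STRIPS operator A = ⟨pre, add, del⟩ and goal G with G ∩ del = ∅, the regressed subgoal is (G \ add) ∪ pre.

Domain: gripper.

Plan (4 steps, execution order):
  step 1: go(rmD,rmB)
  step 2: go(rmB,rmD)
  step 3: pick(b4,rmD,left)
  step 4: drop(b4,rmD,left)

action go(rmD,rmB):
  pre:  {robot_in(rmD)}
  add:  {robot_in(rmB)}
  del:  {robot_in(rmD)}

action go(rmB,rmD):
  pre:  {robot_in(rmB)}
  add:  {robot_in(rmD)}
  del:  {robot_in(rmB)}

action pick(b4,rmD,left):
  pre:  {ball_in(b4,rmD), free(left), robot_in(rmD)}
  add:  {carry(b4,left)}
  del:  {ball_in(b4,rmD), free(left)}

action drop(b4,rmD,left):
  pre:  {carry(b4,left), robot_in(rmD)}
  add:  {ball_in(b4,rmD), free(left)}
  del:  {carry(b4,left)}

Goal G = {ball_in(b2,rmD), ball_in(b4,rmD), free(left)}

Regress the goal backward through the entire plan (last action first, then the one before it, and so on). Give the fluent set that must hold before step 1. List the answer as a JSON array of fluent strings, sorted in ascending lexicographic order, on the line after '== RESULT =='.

Work backward from the goal:
  through step 4 (drop(b4,rmD,left)): drop {ball_in(b4,rmD), free(left)}, keep {ball_in(b2,rmD)}, require {carry(b4,left), robot_in(rmD)}
    → {ball_in(b2,rmD), carry(b4,left), robot_in(rmD)}
  through step 3 (pick(b4,rmD,left)): drop {carry(b4,left)}, keep {ball_in(b2,rmD), robot_in(rmD)}, require {ball_in(b4,rmD), free(left), robot_in(rmD)}
    → {ball_in(b2,rmD), ball_in(b4,rmD), free(left), robot_in(rmD)}
  through step 2 (go(rmB,rmD)): drop {robot_in(rmD)}, keep {ball_in(b2,rmD), ball_in(b4,rmD), free(left)}, require {robot_in(rmB)}
    → {ball_in(b2,rmD), ball_in(b4,rmD), free(left), robot_in(rmB)}
  through step 1 (go(rmD,rmB)): drop {robot_in(rmB)}, keep {ball_in(b2,rmD), ball_in(b4,rmD), free(left)}, require {robot_in(rmD)}
    → {ball_in(b2,rmD), ball_in(b4,rmD), free(left), robot_in(rmD)}

== RESULT ==
["ball_in(b2,rmD)", "ball_in(b4,rmD)", "free(left)", "robot_in(rmD)"]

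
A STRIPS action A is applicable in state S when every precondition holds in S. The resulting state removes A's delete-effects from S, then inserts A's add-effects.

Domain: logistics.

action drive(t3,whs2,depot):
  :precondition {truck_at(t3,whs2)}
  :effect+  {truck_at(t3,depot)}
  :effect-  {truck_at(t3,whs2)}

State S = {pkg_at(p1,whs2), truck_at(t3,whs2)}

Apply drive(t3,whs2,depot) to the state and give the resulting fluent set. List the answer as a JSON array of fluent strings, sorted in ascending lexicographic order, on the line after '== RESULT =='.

Progress:
  pre ⊆ S: {truck_at(t3,whs2)} ⊆ S  — applicable
  S \ del = {pkg_at(p1,whs2)}
  ∪ add   = {pkg_at(p1,whs2), truck_at(t3,depot)}

== RESULT ==
["pkg_at(p1,whs2)", "truck_at(t3,depot)"]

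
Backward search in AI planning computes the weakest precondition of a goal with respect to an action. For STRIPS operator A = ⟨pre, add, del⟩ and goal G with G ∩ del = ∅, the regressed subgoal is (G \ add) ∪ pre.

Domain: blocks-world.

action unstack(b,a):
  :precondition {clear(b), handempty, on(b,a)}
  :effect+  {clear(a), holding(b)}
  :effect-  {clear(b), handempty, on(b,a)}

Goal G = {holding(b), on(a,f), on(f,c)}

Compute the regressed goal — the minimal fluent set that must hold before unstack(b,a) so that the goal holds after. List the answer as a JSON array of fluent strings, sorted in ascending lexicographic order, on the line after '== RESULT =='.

Regress:
  G ∩ del = {}  (empty — regression defined)
  G \ add = {holding(b), on(a,f), on(f,c)} \ {clear(a), holding(b)} = {on(a,f), on(f,c)}
  ∪ pre   = {on(a,f), on(f,c)} ∪ {clear(b), handempty, on(b,a)}
          = {clear(b), handempty, on(a,f), on(b,a), on(f,c)}

== RESULT ==
["clear(b)", "handempty", "on(a,f)", "on(b,a)", "on(f,c)"]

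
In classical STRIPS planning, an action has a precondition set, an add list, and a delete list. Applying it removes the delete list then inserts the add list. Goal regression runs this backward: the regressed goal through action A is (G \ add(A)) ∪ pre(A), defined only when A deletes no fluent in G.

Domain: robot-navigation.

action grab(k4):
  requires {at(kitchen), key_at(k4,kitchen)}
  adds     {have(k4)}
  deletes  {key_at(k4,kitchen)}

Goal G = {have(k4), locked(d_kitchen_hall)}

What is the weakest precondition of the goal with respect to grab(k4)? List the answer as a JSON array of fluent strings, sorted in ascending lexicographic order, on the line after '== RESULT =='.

Compute (G \ add) ∪ pre:
  G ∩ del = {}  (empty — regression defined)
  G \ add = {have(k4), locked(d_kitchen_hall)} \ {have(k4)} = {locked(d_kitchen_hall)}
  ∪ pre   = {locked(d_kitchen_hall)} ∪ {at(kitchen), key_at(k4,kitchen)}
          = {at(kitchen), key_at(k4,kitchen), locked(d_kitchen_hall)}

== RESULT ==
["at(kitchen)", "key_at(k4,kitchen)", "locked(d_kitchen_hall)"]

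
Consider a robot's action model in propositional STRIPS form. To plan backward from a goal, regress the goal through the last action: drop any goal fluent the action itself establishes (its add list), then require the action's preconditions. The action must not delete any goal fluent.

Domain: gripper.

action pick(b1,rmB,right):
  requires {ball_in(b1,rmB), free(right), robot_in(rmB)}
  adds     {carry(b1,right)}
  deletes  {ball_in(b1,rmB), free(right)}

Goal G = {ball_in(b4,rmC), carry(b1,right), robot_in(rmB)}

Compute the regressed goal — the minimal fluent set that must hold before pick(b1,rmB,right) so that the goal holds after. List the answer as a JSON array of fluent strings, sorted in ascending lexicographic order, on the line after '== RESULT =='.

Compute (G \ add) ∪ pre:
  G ∩ del = {}  (empty — regression defined)
  G \ add = {ball_in(b4,rmC), carry(b1,right), robot_in(rmB)} \ {carry(b1,right)} = {ball_in(b4,rmC), robot_in(rmB)}
  ∪ pre   = {ball_in(b4,rmC), robot_in(rmB)} ∪ {ball_in(b1,rmB), free(right), robot_in(rmB)}
          = {ball_in(b1,rmB), ball_in(b4,rmC), free(right), robot_in(rmB)}

== RESULT ==
["ball_in(b1,rmB)", "ball_in(b4,rmC)", "free(right)", "robot_in(rmB)"]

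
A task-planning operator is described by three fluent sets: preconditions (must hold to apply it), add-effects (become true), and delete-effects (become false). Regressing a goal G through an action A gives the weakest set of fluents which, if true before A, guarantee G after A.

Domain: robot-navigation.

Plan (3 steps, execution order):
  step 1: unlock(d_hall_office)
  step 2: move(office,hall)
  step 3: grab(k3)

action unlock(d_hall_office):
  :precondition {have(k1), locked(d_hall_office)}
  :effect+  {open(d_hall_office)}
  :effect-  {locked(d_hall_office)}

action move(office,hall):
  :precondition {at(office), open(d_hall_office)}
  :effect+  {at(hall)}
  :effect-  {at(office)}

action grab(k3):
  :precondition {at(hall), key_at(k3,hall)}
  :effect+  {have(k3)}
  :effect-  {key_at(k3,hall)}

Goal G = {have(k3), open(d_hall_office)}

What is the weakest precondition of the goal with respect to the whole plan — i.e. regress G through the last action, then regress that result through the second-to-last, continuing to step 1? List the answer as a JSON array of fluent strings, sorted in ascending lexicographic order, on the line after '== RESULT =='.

Work backward from the goal:
  through step 3 (grab(k3)): drop {have(k3)}, keep {open(d_hall_office)}, require {at(hall), key_at(k3,hall)}
    → {at(hall), key_at(k3,hall), open(d_hall_office)}
  through step 2 (move(office,hall)): drop {at(hall)}, keep {key_at(k3,hall), open(d_hall_office)}, require {at(office), open(d_hall_office)}
    → {at(office), key_at(k3,hall), open(d_hall_office)}
  through step 1 (unlock(d_hall_office)): drop {open(d_hall_office)}, keep {at(office), key_at(k3,hall)}, require {have(k1), locked(d_hall_office)}
    → {at(office), have(k1), key_at(k3,hall), locked(d_hall_office)}

== RESULT ==
["at(office)", "have(k1)", "key_at(k3,hall)", "locked(d_hall_office)"]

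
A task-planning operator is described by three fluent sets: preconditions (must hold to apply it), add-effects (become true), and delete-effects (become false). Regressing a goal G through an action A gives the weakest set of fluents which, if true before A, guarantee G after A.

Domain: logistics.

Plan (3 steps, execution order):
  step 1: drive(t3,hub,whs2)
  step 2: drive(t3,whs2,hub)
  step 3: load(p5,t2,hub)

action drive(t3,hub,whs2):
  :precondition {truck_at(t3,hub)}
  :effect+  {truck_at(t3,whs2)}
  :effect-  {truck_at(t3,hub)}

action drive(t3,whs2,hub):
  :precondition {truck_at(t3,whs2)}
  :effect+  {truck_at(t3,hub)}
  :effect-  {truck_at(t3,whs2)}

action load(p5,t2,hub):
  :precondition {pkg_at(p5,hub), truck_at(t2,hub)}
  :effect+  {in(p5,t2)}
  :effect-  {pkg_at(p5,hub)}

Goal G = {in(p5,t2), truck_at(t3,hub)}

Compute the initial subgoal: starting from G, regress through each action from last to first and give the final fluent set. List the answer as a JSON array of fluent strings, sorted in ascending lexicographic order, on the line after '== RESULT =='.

Regress step by step:
  through step 3 (load(p5,t2,hub)): drop {in(p5,t2)}, keep {truck_at(t3,hub)}, require {pkg_at(p5,hub), truck_at(t2,hub)}
    → {pkg_at(p5,hub), truck_at(t2,hub), truck_at(t3,hub)}
  through step 2 (drive(t3,whs2,hub)): drop {truck_at(t3,hub)}, keep {pkg_at(p5,hub), truck_at(t2,hub)}, require {truck_at(t3,whs2)}
    → {pkg_at(p5,hub), truck_at(t2,hub), truck_at(t3,whs2)}
  through step 1 (drive(t3,hub,whs2)): drop {truck_at(t3,whs2)}, keep {pkg_at(p5,hub), truck_at(t2,hub)}, require {truck_at(t3,hub)}
    → {pkg_at(p5,hub), truck_at(t2,hub), truck_at(t3,hub)}

== RESULT ==
["pkg_at(p5,hub)", "truck_at(t2,hub)", "truck_at(t3,hub)"]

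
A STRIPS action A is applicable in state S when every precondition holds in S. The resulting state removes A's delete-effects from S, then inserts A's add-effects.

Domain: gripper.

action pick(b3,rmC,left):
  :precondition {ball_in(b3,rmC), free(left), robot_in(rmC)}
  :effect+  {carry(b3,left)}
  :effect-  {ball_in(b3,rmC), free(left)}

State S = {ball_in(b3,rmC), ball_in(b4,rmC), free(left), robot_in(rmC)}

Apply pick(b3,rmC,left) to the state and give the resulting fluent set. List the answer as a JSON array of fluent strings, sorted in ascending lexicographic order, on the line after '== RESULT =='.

Compute (S \ del) ∪ add:
  pre ⊆ S: {ball_in(b3,rmC), free(left), robot_in(rmC)} ⊆ S  — applicable
  S \ del = {ball_in(b4,rmC), robot_in(rmC)}
  ∪ add   = {ball_in(b4,rmC), carry(b3,left), robot_in(rmC)}

== RESULT ==
["ball_in(b4,rmC)", "carry(b3,left)", "robot_in(rmC)"]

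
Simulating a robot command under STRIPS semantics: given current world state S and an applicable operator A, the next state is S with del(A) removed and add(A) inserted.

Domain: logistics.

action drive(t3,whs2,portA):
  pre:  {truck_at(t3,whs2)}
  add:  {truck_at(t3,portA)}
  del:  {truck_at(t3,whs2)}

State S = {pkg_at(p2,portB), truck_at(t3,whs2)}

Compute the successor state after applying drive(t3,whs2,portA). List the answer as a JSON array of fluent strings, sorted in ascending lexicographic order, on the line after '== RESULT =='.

Compute (S \ del) ∪ add:
  pre ⊆ S: {truck_at(t3,whs2)} ⊆ S  — applicable
  S \ del = {pkg_at(p2,portB)}
  ∪ add   = {pkg_at(p2,portB), truck_at(t3,portA)}

== RESULT ==
["pkg_at(p2,portB)", "truck_at(t3,portA)"]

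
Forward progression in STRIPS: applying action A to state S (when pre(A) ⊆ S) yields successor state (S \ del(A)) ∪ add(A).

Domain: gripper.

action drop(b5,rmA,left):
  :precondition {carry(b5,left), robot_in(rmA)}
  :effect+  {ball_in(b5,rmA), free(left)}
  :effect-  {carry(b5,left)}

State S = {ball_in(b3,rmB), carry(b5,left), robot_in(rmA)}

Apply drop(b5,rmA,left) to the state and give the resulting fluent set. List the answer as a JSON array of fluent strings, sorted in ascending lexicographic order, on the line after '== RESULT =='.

Compute (S \ del) ∪ add:
  pre ⊆ S: {carry(b5,left), robot_in(rmA)} ⊆ S  — applicable
  S \ del = {ball_in(b3,rmB), robot_in(rmA)}
  ∪ add   = {ball_in(b3,rmB), ball_in(b5,rmA), free(left), robot_in(rmA)}

== RESULT ==
["ball_in(b3,rmB)", "ball_in(b5,rmA)", "free(left)", "robot_in(rmA)"]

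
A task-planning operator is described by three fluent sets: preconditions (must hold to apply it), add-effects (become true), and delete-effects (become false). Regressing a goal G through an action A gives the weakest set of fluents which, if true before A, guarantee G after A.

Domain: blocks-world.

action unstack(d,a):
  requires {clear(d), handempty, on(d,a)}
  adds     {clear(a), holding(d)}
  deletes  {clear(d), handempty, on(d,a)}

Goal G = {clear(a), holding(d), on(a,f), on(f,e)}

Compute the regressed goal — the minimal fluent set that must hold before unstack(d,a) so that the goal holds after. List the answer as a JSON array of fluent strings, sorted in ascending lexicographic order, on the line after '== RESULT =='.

Regress:
  G ∩ del = {}  (empty — regression defined)
  G \ add = {clear(a), holding(d), on(a,f), on(f,e)} \ {clear(a), holding(d)} = {on(a,f), on(f,e)}
  ∪ pre   = {on(a,f), on(f,e)} ∪ {clear(d), handempty, on(d,a)}
          = {clear(d), handempty, on(a,f), on(d,a), on(f,e)}

== RESULT ==
["clear(d)", "handempty", "on(a,f)", "on(d,a)", "on(f,e)"]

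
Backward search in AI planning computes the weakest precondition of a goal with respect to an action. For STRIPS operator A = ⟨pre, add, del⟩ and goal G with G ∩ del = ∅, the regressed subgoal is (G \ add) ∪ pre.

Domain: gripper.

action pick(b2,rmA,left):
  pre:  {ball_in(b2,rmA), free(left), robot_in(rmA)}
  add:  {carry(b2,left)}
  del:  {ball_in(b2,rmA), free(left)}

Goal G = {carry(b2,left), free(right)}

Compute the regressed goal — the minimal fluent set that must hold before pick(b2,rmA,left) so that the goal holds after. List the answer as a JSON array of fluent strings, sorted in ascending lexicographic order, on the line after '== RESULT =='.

Compute (G \ add) ∪ pre:
  G ∩ del = {}  (empty — regression defined)
  G \ add = {carry(b2,left), free(right)} \ {carry(b2,left)} = {free(right)}
  ∪ pre   = {free(right)} ∪ {ball_in(b2,rmA), free(left), robot_in(rmA)}
          = {ball_in(b2,rmA), free(left), free(right), robot_in(rmA)}

== RESULT ==
["ball_in(b2,rmA)", "free(left)", "free(right)", "robot_in(rmA)"]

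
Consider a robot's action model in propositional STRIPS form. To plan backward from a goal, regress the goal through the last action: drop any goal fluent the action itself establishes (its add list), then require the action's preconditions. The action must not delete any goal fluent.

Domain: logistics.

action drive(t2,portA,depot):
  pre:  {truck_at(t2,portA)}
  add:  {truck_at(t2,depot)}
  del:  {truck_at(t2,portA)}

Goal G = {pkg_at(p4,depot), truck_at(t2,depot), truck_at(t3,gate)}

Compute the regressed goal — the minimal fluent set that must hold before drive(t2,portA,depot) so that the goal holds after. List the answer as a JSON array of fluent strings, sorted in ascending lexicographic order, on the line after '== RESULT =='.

Regress:
  G ∩ del = {}  (empty — regression defined)
  G \ add = {pkg_at(p4,depot), truck_at(t2,depot), truck_at(t3,gate)} \ {truck_at(t2,depot)} = {pkg_at(p4,depot), truck_at(t3,gate)}
  ∪ pre   = {pkg_at(p4,depot), truck_at(t3,gate)} ∪ {truck_at(t2,portA)}
          = {pkg_at(p4,depot), truck_at(t2,portA), truck_at(t3,gate)}

== RESULT ==
["pkg_at(p4,depot)", "truck_at(t2,portA)", "truck_at(t3,gate)"]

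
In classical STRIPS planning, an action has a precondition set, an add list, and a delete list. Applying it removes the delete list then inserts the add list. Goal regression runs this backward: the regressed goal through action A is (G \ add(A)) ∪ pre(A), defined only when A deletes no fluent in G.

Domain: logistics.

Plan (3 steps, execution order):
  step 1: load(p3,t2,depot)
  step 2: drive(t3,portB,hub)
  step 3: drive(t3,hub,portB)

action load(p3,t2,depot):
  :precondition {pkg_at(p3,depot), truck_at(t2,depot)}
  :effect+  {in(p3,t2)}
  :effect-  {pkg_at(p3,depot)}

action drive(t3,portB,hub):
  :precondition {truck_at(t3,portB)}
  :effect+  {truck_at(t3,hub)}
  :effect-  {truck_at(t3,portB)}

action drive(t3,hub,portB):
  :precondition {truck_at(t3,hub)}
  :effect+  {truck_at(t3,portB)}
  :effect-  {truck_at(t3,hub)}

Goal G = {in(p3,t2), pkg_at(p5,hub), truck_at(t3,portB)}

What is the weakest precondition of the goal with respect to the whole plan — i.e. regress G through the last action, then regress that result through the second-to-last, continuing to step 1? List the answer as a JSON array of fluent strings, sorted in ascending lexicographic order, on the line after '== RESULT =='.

Work backward from the goal:
  through step 3 (drive(t3,hub,portB)): drop {truck_at(t3,portB)}, keep {in(p3,t2), pkg_at(p5,hub)}, require {truck_at(t3,hub)}
    → {in(p3,t2), pkg_at(p5,hub), truck_at(t3,hub)}
  through step 2 (drive(t3,portB,hub)): drop {truck_at(t3,hub)}, keep {in(p3,t2), pkg_at(p5,hub)}, require {truck_at(t3,portB)}
    → {in(p3,t2), pkg_at(p5,hub), truck_at(t3,portB)}
  through step 1 (load(p3,t2,depot)): drop {in(p3,t2)}, keep {pkg_at(p5,hub), truck_at(t3,portB)}, require {pkg_at(p3,depot), truck_at(t2,depot)}
    → {pkg_at(p3,depot), pkg_at(p5,hub), truck_at(t2,depot), truck_at(t3,portB)}

== RESULT ==
["pkg_at(p3,depot)", "pkg_at(p5,hub)", "truck_at(t2,depot)", "truck_at(t3,portB)"]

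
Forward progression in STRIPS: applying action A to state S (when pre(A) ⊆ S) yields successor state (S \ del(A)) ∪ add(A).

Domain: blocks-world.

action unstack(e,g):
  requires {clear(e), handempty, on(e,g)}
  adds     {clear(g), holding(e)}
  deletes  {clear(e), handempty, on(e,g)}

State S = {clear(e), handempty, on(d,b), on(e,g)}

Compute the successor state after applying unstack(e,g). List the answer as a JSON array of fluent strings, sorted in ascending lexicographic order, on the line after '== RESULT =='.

Compute (S \ del) ∪ add:
  pre ⊆ S: {clear(e), handempty, on(e,g)} ⊆ S  — applicable
  S \ del = {on(d,b)}
  ∪ add   = {clear(g), holding(e), on(d,b)}

== RESULT ==
["clear(g)", "holding(e)", "on(d,b)"]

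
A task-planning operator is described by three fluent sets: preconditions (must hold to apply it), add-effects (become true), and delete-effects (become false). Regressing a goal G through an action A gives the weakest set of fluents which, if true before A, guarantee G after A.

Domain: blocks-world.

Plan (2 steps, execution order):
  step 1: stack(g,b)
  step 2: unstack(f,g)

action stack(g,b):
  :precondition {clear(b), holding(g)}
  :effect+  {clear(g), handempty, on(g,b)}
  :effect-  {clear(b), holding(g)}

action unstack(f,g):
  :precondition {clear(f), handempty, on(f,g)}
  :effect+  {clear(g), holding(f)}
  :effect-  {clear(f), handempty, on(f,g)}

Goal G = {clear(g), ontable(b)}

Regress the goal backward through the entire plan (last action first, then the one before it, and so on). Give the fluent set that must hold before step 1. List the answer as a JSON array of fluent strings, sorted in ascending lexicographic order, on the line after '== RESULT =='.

Regress step by step:
  through step 2 (unstack(f,g)): drop {clear(g)}, keep {ontable(b)}, require {clear(f), handempty, on(f,g)}
    → {clear(f), handempty, on(f,g), ontable(b)}
  through step 1 (stack(g,b)): drop {handempty}, keep {clear(f), on(f,g), ontable(b)}, require {clear(b), holding(g)}
    → {clear(b), clear(f), holding(g), on(f,g), ontable(b)}

== RESULT ==
["clear(b)", "clear(f)", "holding(g)", "on(f,g)", "ontable(b)"]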